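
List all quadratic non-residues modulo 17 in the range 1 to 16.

Square k = 1,…,8 (k and 17−k give the same square):
1²=1, 2²=4, 3²=9, 4²=16, 5²≡8, 6²≡2, 7²≡15, 8²≡13 (mod 17).
The residues are {1, 2, 4, 8, 9, 13, 15, 16}; the non-residues are the remaining 8 nonzero classes.

3 5 6 7 10 11 12 14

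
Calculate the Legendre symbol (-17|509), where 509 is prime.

Euler's criterion: (-17/509) ≡ 492^254 (mod 509).
492^2 ≡ 289 (mod 509)
492^4 ≡ 45 (mod 509)
492^8 ≡ 498 (mod 509)
492^16 ≡ 121 (mod 509)
492^32 ≡ 389 (mod 509)
492^64 ≡ 148 (mod 509)
492^128 ≡ 17 (mod 509)
492^254 = 492^(128+64+32+16+8+4+2) ≡ 1 (mod 509).
Result is 1, so (-17/509) = 1.

1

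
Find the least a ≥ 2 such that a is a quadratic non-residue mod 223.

(2/223) = +1, so 2 is a residue.
(3/223) = −1, so 3 is the smallest positive non-residue mod 223.

3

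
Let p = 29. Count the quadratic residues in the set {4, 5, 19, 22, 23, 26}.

4

(4/29) = +1 → QR.
(5/29) = +1 → QR.
(19/29) = -1 → non-residue.
(22/29) = +1 → QR.
(23/29) = +1 → QR.
(26/29) = -1 → non-residue.
Total quadratic residues among the 6: 4.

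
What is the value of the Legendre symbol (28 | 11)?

-1

First reduce: 28 ≡ 6 (mod 11).
Pull out 2: since 11 ≡ 3 (mod 8), (2/11) = -1.
Reciprocity: 3 ≡ 3 and 11 ≡ 3 (mod 4), so (3/11) = −(11/3).
Reduce top mod 3: now compute (2/3).
Pull out 2: since 3 ≡ 3 (mod 8), (2/3) = -1.
Reached (1/3) = 1. Collecting the sign flips along the way, the symbol is -1.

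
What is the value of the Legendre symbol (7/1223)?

Reciprocity: 7 ≡ 3 and 1223 ≡ 3 (mod 4), so (7/1223) = −(1223/7).
Reduce top mod 7: now compute (5/7).
Reciprocity: 5 ≡ 1 and 7 ≡ 3 (mod 4), so (5/7) = +(7/5).
Reduce top mod 5: now compute (2/5).
Pull out 2: since 5 ≡ 5 (mod 8), (2/5) = -1.
Reached (1/5) = 1. Collecting the sign flips along the way, the symbol is +1.

1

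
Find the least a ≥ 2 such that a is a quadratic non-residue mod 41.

3

(2/41) = +1, so 2 is a residue.
(3/41) = −1, so 3 is the smallest positive non-residue mod 41.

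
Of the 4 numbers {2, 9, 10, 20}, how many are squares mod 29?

2

(2/29) = -1 → non-residue.
(9/29) = +1 → QR.
(10/29) = -1 → non-residue.
(20/29) = +1 → QR.
Total quadratic residues among the 4: 2.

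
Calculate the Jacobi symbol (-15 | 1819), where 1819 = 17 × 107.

First reduce: -15 ≡ 1804 (mod 1819).
Pull out 2^2: since 1819 ≡ 3 (mod 8), (2/1819) = -1, so (2/1819)^2 = +1.
Reciprocity: 451 ≡ 3 and 1819 ≡ 3 (mod 4), so (451/1819) = −(1819/451).
Reduce top mod 451: now compute (15/451).
Reciprocity: 15 ≡ 3 and 451 ≡ 3 (mod 4), so (15/451) = −(451/15).
Reduce top mod 15: now compute (1/15).
Reached (1/15) = 1. Collecting the sign flips along the way, the symbol is +1.

1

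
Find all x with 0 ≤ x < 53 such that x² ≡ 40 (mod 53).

53 ≡ 1 (mod 4), so we find a root by search.
Trying successive values, 26² = 676 ≡ 40 (mod 53). The other root is 53 − 26 = 27.

26, 27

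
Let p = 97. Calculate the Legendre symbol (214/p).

Euler's criterion: (214/97) ≡ 20^48 (mod 97).
20^2 ≡ 12 (mod 97)
20^4 ≡ 47 (mod 97)
20^8 ≡ 75 (mod 97)
20^16 ≡ 96 (mod 97)
20^32 ≡ 1 (mod 97)
20^48 = 20^(32+16) ≡ 96 (mod 97).
Result is 96 ≡ −1, so (214/97) = −1.

-1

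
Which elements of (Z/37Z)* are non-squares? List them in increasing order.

Square k = 1,…,18 (k and 37−k give the same square):
1²=1, 2²=4, 3²=9, 4²=16, 5²=25, 6²=36, 7²≡12, 8²≡27, 9²≡7, 10²≡26, 11²≡10, 12²≡33, 13²≡21, 14²≡11, 15²≡3, 16²≡34, 17²≡30, 18²≡28 (mod 37).
The residues are {1, 3, 4, 7, 9, 10, 11, 12, 16, 21, 25, 26, 27, 28, 30, 33, 34, 36}; the non-residues are the remaining 18 nonzero classes.

2 5 6 8 13 14 15 17 18 19 20 22 23 24 29 31 32 35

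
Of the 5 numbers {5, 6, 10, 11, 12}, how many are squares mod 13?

2

(5/13) = -1 → non-residue.
(6/13) = -1 → non-residue.
(10/13) = +1 → QR.
(11/13) = -1 → non-residue.
(12/13) = +1 → QR.
Total quadratic residues among the 5: 2.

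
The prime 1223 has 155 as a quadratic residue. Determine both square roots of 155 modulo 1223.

51, 1172

Since 1223 ≡ 3 (mod 4), a square root of 155 is 155^((1223+1)/4) = 155^306 mod 1223.
Repeated squaring: 155^2≡788, 155^4≡883, 155^8≡638, 155^16≡1008, 155^32≡974, 155^64≡851, 155^128≡185, 155^256≡1204 (mod 1223).
155^306 = 155^(256+32+16+2) ≡ 51 (mod 1223).
Check: 51² = 2601 ≡ 155 (mod 1223). The two roots are 51 and 1172.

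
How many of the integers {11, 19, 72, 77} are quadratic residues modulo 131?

(11/131) = +1 → QR.
(19/131) = -1 → non-residue.
(72/131) = -1 → non-residue.
(77/131) = +1 → QR.
Total quadratic residues among the 4: 2.

2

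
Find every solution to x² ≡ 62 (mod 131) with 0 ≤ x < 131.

Since 131 ≡ 3 (mod 4), a square root of 62 is 62^((131+1)/4) = 62^33 mod 131.
Repeated squaring: 62^2≡45, 62^4≡60, 62^8≡63, 62^16≡39, 62^32≡80 (mod 131).
62^33 = 62^(32+1) ≡ 113 (mod 131).
Check: 113² = 12769 ≡ 62 (mod 131). The two roots are 18 and 113.

18, 113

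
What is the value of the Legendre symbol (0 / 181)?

Top reduces to 0: gcd > 1, so the symbol is 0.

0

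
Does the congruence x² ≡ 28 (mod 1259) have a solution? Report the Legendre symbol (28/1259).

1

Pull out 2^2: since 1259 ≡ 3 (mod 8), (2/1259) = -1, so (2/1259)^2 = +1.
Reciprocity: 7 ≡ 3 and 1259 ≡ 3 (mod 4), so (7/1259) = −(1259/7).
Reduce top mod 7: now compute (6/7).
Pull out 2: since 7 ≡ 7 (mod 8), (2/7) = +1.
Reciprocity: 3 ≡ 3 and 7 ≡ 3 (mod 4), so (3/7) = −(7/3).
Reduce top mod 3: now compute (1/3).
Reached (1/3) = 1. Collecting the sign flips along the way, the symbol is +1.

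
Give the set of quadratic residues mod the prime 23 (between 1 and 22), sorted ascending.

1,2,3,4,6,8,9,12,13,16,18

Square k = 1,…,11 (k and 23−k give the same square):
1²=1, 2²=4, 3²=9, 4²=16, 5²≡2, 6²≡13, 7²≡3, 8²≡18, 9²≡12, 10²≡8, 11²≡6 (mod 23).
So the quadratic residues mod 23 are {1, 2, 3, 4, 6, 8, 9, 12, 13, 16, 18}.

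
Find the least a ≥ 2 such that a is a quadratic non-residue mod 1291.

2

(2/1291) = −1, so 2 is the smallest positive non-residue mod 1291.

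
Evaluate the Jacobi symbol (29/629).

1

Reciprocity: 29 ≡ 1 and 629 ≡ 1 (mod 4), so (29/629) = +(629/29).
Reduce top mod 29: now compute (20/29).
Pull out 2^2: since 29 ≡ 5 (mod 8), (2/29) = -1, so (2/29)^2 = +1.
Reciprocity: 5 ≡ 1 and 29 ≡ 1 (mod 4), so (5/29) = +(29/5).
Reduce top mod 5: now compute (4/5).
Pull out 2^2: since 5 ≡ 5 (mod 8), (2/5) = -1, so (2/5)^2 = +1.
Reached (1/5) = 1. Collecting the sign flips along the way, the symbol is +1.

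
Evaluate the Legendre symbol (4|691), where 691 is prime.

1

Euler's criterion: (4/691) ≡ 4^345 (mod 691).
4^2 ≡ 16 (mod 691)
4^4 ≡ 256 (mod 691)
4^8 ≡ 582 (mod 691)
4^16 ≡ 134 (mod 691)
4^32 ≡ 681 (mod 691)
4^64 ≡ 100 (mod 691)
4^128 ≡ 326 (mod 691)
4^256 ≡ 553 (mod 691)
4^345 = 4^(256+64+16+8+1) ≡ 1 (mod 691).
Result is 1, so (4/691) = 1.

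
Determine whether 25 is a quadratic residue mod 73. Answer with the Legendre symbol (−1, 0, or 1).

1

Euler's criterion: (25/73) ≡ 25^36 (mod 73).
25^2 ≡ 41 (mod 73)
25^4 ≡ 2 (mod 73)
25^8 ≡ 4 (mod 73)
25^16 ≡ 16 (mod 73)
25^32 ≡ 37 (mod 73)
25^36 = 25^(32+4) ≡ 1 (mod 73).
Result is 1, so (25/73) = 1.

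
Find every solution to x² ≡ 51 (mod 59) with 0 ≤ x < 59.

Since 59 ≡ 3 (mod 4), a square root of 51 is 51^((59+1)/4) = 51^15 mod 59.
Repeated squaring: 51^2≡5, 51^4≡25, 51^8≡35 (mod 59).
51^15 = 51^(8+4+2+1) ≡ 46 (mod 59).
Check: 46² = 2116 ≡ 51 (mod 59). The two roots are 13 and 46.

13, 46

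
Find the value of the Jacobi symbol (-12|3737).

First reduce: -12 ≡ 3725 (mod 3737).
Reciprocity: 3725 ≡ 1 and 3737 ≡ 1 (mod 4), so (3725/3737) = +(3737/3725).
Reduce top mod 3725: now compute (12/3725).
Pull out 2^2: since 3725 ≡ 5 (mod 8), (2/3725) = -1, so (2/3725)^2 = +1.
Reciprocity: 3 ≡ 3 and 3725 ≡ 1 (mod 4), so (3/3725) = +(3725/3).
Reduce top mod 3: now compute (2/3).
Pull out 2: since 3 ≡ 3 (mod 8), (2/3) = -1.
Reached (1/3) = 1. Collecting the sign flips along the way, the symbol is -1.

-1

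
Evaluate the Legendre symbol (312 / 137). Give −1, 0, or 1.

First reduce: 312 ≡ 38 (mod 137).
Pull out 2: since 137 ≡ 1 (mod 8), (2/137) = +1.
Reciprocity: 19 ≡ 3 and 137 ≡ 1 (mod 4), so (19/137) = +(137/19).
Reduce top mod 19: now compute (4/19).
Pull out 2^2: since 19 ≡ 3 (mod 8), (2/19) = -1, so (2/19)^2 = +1.
Reached (1/19) = 1. Collecting the sign flips along the way, the symbol is +1.

1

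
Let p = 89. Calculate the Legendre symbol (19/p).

-1

Reciprocity: 19 ≡ 3 and 89 ≡ 1 (mod 4), so (19/89) = +(89/19).
Reduce top mod 19: now compute (13/19).
Reciprocity: 13 ≡ 1 and 19 ≡ 3 (mod 4), so (13/19) = +(19/13).
Reduce top mod 13: now compute (6/13).
Pull out 2: since 13 ≡ 5 (mod 8), (2/13) = -1.
Reciprocity: 3 ≡ 3 and 13 ≡ 1 (mod 4), so (3/13) = +(13/3).
Reduce top mod 3: now compute (1/3).
Reached (1/3) = 1. Collecting the sign flips along the way, the symbol is -1.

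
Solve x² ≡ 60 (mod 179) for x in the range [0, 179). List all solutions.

66, 113

Since 179 ≡ 3 (mod 4), a square root of 60 is 60^((179+1)/4) = 60^45 mod 179.
Repeated squaring: 60^2≡20, 60^4≡42, 60^8≡153, 60^16≡139, 60^32≡168 (mod 179).
60^45 = 60^(32+8+4+1) ≡ 66 (mod 179).
Check: 66² = 4356 ≡ 60 (mod 179). The two roots are 66 and 113.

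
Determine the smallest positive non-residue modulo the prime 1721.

3

(2/1721) = +1, so 2 is a residue.
(3/1721) = −1, so 3 is the smallest positive non-residue mod 1721.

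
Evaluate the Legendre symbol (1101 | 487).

1

First reduce: 1101 ≡ 127 (mod 487).
Reciprocity: 127 ≡ 3 and 487 ≡ 3 (mod 4), so (127/487) = −(487/127).
Reduce top mod 127: now compute (106/127).
Pull out 2: since 127 ≡ 7 (mod 8), (2/127) = +1.
Reciprocity: 53 ≡ 1 and 127 ≡ 3 (mod 4), so (53/127) = +(127/53).
Reduce top mod 53: now compute (21/53).
Reciprocity: 21 ≡ 1 and 53 ≡ 1 (mod 4), so (21/53) = +(53/21).
Reduce top mod 21: now compute (11/21).
Reciprocity: 11 ≡ 3 and 21 ≡ 1 (mod 4), so (11/21) = +(21/11).
Reduce top mod 11: now compute (10/11).
Pull out 2: since 11 ≡ 3 (mod 8), (2/11) = -1.
Reciprocity: 5 ≡ 1 and 11 ≡ 3 (mod 4), so (5/11) = +(11/5).
Reduce top mod 5: now compute (1/5).
Reached (1/5) = 1. Collecting the sign flips along the way, the symbol is +1.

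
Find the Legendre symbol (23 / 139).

-1

Euler's criterion: (23/139) ≡ 23^69 (mod 139).
23^2 ≡ 112 (mod 139)
23^4 ≡ 34 (mod 139)
23^8 ≡ 44 (mod 139)
23^16 ≡ 129 (mod 139)
23^32 ≡ 100 (mod 139)
23^64 ≡ 131 (mod 139)
23^69 = 23^(64+4+1) ≡ 138 (mod 139).
Result is 138 ≡ −1, so (23/139) = −1.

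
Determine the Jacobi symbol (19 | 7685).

1

Reciprocity: 19 ≡ 3 and 7685 ≡ 1 (mod 4), so (19/7685) = +(7685/19).
Reduce top mod 19: now compute (9/19).
Reciprocity: 9 ≡ 1 and 19 ≡ 3 (mod 4), so (9/19) = +(19/9).
Reduce top mod 9: now compute (1/9).
Reached (1/9) = 1. Collecting the sign flips along the way, the symbol is +1.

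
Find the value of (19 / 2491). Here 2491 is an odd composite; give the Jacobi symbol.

Reciprocity: 19 ≡ 3 and 2491 ≡ 3 (mod 4), so (19/2491) = −(2491/19).
Reduce top mod 19: now compute (2/19).
Pull out 2: since 19 ≡ 3 (mod 8), (2/19) = -1.
Reached (1/19) = 1. Collecting the sign flips along the way, the symbol is +1.

1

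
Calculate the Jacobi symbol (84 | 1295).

0

Pull out 2^2: since 1295 ≡ 7 (mod 8), (2/1295) = +1, so (2/1295)^2 = +1.
Reciprocity: 21 ≡ 1 and 1295 ≡ 3 (mod 4), so (21/1295) = +(1295/21).
Reduce top mod 21: now compute (14/21).
Pull out 2: since 21 ≡ 5 (mod 8), (2/21) = -1.
Reciprocity: 7 ≡ 3 and 21 ≡ 1 (mod 4), so (7/21) = +(21/7).
Reduce top mod 7: now compute (0/7).
Top reduces to 0: gcd > 1, so the symbol is 0.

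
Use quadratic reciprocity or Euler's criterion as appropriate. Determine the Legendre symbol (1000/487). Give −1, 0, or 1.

-1

Euler's criterion: (1000/487) ≡ 26^243 (mod 487).
26^2 ≡ 189 (mod 487)
26^4 ≡ 170 (mod 487)
26^8 ≡ 167 (mod 487)
26^16 ≡ 130 (mod 487)
26^32 ≡ 342 (mod 487)
26^64 ≡ 84 (mod 487)
26^128 ≡ 238 (mod 487)
26^243 = 26^(128+64+32+16+2+1) ≡ 486 (mod 487).
Result is 486 ≡ −1, so (1000/487) = −1.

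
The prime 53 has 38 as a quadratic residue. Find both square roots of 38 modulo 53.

12, 41

53 ≡ 1 (mod 4), so we find a root by search.
Trying successive values, 12² = 144 ≡ 38 (mod 53). The other root is 53 − 12 = 41.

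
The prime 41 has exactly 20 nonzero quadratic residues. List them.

Square k = 1,…,20 (k and 41−k give the same square):
1²=1, 2²=4, 3²=9, 4²=16, 5²=25, 6²=36, 7²≡8, 8²≡23, 9²≡40, 10²≡18, 11²≡39, 12²≡21, 13²≡5, 14²≡32, 15²≡20, 16²≡10, 17²≡2, 18²≡37, 19²≡33, 20²≡31 (mod 41).
So the quadratic residues mod 41 are {1, 2, 4, 5, 8, 9, 10, 16, 18, 20, 21, 23, 25, 31, 32, 33, 36, 37, 39, 40}.

1,2,4,5,8,9,10,16,18,20,21,23,25,31,32,33,36,37,39,40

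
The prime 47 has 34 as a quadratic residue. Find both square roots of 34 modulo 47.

9, 38

Since 47 ≡ 3 (mod 4), a square root of 34 is 34^((47+1)/4) = 34^12 mod 47.
Repeated squaring: 34^2≡28, 34^4≡32, 34^8≡37 (mod 47).
34^12 = 34^(8+4) ≡ 9 (mod 47).
Check: 9² = 81 ≡ 34 (mod 47). The two roots are 9 and 38.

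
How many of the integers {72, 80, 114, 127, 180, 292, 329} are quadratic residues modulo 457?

5

(72/457) = +1 → QR.
(80/457) = -1 → non-residue.
(114/457) = +1 → QR.
(127/457) = +1 → QR.
(180/457) = -1 → non-residue.
(292/457) = +1 → QR.
(329/457) = +1 → QR.
Total quadratic residues among the 7: 5.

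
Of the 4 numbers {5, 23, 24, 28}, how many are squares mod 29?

(5/29) = +1 → QR.
(23/29) = +1 → QR.
(24/29) = +1 → QR.
(28/29) = +1 → QR.
Total quadratic residues among the 4: 4.

4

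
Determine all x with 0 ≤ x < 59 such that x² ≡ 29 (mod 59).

Since 59 ≡ 3 (mod 4), a square root of 29 is 29^((59+1)/4) = 29^15 mod 59.
Repeated squaring: 29^2≡15, 29^4≡48, 29^8≡3 (mod 59).
29^15 = 29^(8+4+2+1) ≡ 41 (mod 59).
Check: 41² = 1681 ≡ 29 (mod 59). The two roots are 18 and 41.

18, 41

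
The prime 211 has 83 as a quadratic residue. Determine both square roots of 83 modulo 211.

100, 111

Since 211 ≡ 3 (mod 4), a square root of 83 is 83^((211+1)/4) = 83^53 mod 211.
Repeated squaring: 83^2≡137, 83^4≡201, 83^8≡100, 83^16≡83, 83^32≡137 (mod 211).
83^53 = 83^(32+16+4+1) ≡ 100 (mod 211).
Check: 100² = 10000 ≡ 83 (mod 211). The two roots are 100 and 111.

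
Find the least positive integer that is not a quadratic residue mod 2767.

(2/2767) = +1, so 2 is a residue.
(3/2767) = −1, so 3 is the smallest positive non-residue mod 2767.

3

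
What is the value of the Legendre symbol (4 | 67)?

1

Pull out 2^2: since 67 ≡ 3 (mod 8), (2/67) = -1, so (2/67)^2 = +1.
Reached (1/67) = 1. Collecting the sign flips along the way, the symbol is +1.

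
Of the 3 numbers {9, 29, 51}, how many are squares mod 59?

(9/59) = +1 → QR.
(29/59) = +1 → QR.
(51/59) = +1 → QR.
Total quadratic residues among the 3: 3.

3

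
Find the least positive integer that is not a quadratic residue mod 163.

(2/163) = −1, so 2 is the smallest positive non-residue mod 163.

2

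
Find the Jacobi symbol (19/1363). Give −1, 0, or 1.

1

Reciprocity: 19 ≡ 3 and 1363 ≡ 3 (mod 4), so (19/1363) = −(1363/19).
Reduce top mod 19: now compute (14/19).
Pull out 2: since 19 ≡ 3 (mod 8), (2/19) = -1.
Reciprocity: 7 ≡ 3 and 19 ≡ 3 (mod 4), so (7/19) = −(19/7).
Reduce top mod 7: now compute (5/7).
Reciprocity: 5 ≡ 1 and 7 ≡ 3 (mod 4), so (5/7) = +(7/5).
Reduce top mod 5: now compute (2/5).
Pull out 2: since 5 ≡ 5 (mod 8), (2/5) = -1.
Reached (1/5) = 1. Collecting the sign flips along the way, the symbol is +1.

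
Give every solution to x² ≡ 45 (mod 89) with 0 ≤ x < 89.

89 ≡ 1 (mod 4), so we find a root by search.
Trying successive values, 32² = 1024 ≡ 45 (mod 89). The other root is 89 − 32 = 57.

32, 57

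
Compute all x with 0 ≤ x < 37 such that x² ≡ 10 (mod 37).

11, 26

37 ≡ 1 (mod 4), so we find a root by search.
Trying successive values, 11² = 121 ≡ 10 (mod 37). The other root is 37 − 11 = 26.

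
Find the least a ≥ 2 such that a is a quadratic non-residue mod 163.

2

(2/163) = −1, so 2 is the smallest positive non-residue mod 163.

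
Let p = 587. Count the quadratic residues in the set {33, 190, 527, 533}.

2

(33/587) = -1 → non-residue.
(190/587) = -1 → non-residue.
(527/587) = +1 → QR.
(533/587) = +1 → QR.
Total quadratic residues among the 4: 2.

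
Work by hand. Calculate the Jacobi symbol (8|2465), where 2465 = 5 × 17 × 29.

1

Pull out 2^3: since 2465 ≡ 1 (mod 8), (2/2465) = +1, so (2/2465)^3 = +1.
Reached (1/2465) = 1. Collecting the sign flips along the way, the symbol is +1.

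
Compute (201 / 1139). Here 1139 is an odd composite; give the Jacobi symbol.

0

Reciprocity: 201 ≡ 1 and 1139 ≡ 3 (mod 4), so (201/1139) = +(1139/201).
Reduce top mod 201: now compute (134/201).
Pull out 2: since 201 ≡ 1 (mod 8), (2/201) = +1.
Reciprocity: 67 ≡ 3 and 201 ≡ 1 (mod 4), so (67/201) = +(201/67).
Reduce top mod 67: now compute (0/67).
Top reduces to 0: gcd > 1, so the symbol is 0.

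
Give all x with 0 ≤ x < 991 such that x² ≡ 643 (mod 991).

Since 991 ≡ 3 (mod 4), a square root of 643 is 643^((991+1)/4) = 643^248 mod 991.
Repeated squaring: 643^2≡202, 643^4≡173, 643^8≡199, 643^16≡952, 643^32≡530, 643^64≡447, 643^128≡618 (mod 991).
643^248 = 643^(128+64+32+16+8) ≡ 734 (mod 991).
Check: 734² = 538756 ≡ 643 (mod 991). The two roots are 257 and 734.

257, 734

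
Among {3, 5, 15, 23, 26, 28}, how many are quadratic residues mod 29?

3

(3/29) = -1 → non-residue.
(5/29) = +1 → QR.
(15/29) = -1 → non-residue.
(23/29) = +1 → QR.
(26/29) = -1 → non-residue.
(28/29) = +1 → QR.
Total quadratic residues among the 6: 3.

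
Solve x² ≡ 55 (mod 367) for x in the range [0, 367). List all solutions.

Since 367 ≡ 3 (mod 4), a square root of 55 is 55^((367+1)/4) = 55^92 mod 367.
Repeated squaring: 55^2≡89, 55^4≡214, 55^8≡288, 55^16≡2, 55^32≡4, 55^64≡16 (mod 367).
55^92 = 55^(64+16+8+4) ≡ 333 (mod 367).
Check: 333² = 110889 ≡ 55 (mod 367). The two roots are 34 and 333.

34, 333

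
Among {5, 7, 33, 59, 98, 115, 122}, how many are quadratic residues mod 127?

(5/127) = -1 → non-residue.
(7/127) = -1 → non-residue.
(33/127) = -1 → non-residue.
(59/127) = -1 → non-residue.
(98/127) = +1 → QR.
(115/127) = +1 → QR.
(122/127) = +1 → QR.
Total quadratic residues among the 7: 3.

3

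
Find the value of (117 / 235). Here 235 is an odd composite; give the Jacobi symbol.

Reciprocity: 117 ≡ 1 and 235 ≡ 3 (mod 4), so (117/235) = +(235/117).
Reduce top mod 117: now compute (1/117).
Reached (1/117) = 1. Collecting the sign flips along the way, the symbol is +1.

1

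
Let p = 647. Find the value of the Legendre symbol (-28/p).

First reduce: -28 ≡ 619 (mod 647).
Reciprocity: 619 ≡ 3 and 647 ≡ 3 (mod 4), so (619/647) = −(647/619).
Reduce top mod 619: now compute (28/619).
Pull out 2^2: since 619 ≡ 3 (mod 8), (2/619) = -1, so (2/619)^2 = +1.
Reciprocity: 7 ≡ 3 and 619 ≡ 3 (mod 4), so (7/619) = −(619/7).
Reduce top mod 7: now compute (3/7).
Reciprocity: 3 ≡ 3 and 7 ≡ 3 (mod 4), so (3/7) = −(7/3).
Reduce top mod 3: now compute (1/3).
Reached (1/3) = 1. Collecting the sign flips along the way, the symbol is -1.

-1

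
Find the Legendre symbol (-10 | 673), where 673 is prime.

-1

First reduce: -10 ≡ 663 (mod 673).
Reciprocity: 663 ≡ 3 and 673 ≡ 1 (mod 4), so (663/673) = +(673/663).
Reduce top mod 663: now compute (10/663).
Pull out 2: since 663 ≡ 7 (mod 8), (2/663) = +1.
Reciprocity: 5 ≡ 1 and 663 ≡ 3 (mod 4), so (5/663) = +(663/5).
Reduce top mod 5: now compute (3/5).
Reciprocity: 3 ≡ 3 and 5 ≡ 1 (mod 4), so (3/5) = +(5/3).
Reduce top mod 3: now compute (2/3).
Pull out 2: since 3 ≡ 3 (mod 8), (2/3) = -1.
Reached (1/3) = 1. Collecting the sign flips along the way, the symbol is -1.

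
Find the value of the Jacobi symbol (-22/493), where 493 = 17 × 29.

-1

First reduce: -22 ≡ 471 (mod 493).
Reciprocity: 471 ≡ 3 and 493 ≡ 1 (mod 4), so (471/493) = +(493/471).
Reduce top mod 471: now compute (22/471).
Pull out 2: since 471 ≡ 7 (mod 8), (2/471) = +1.
Reciprocity: 11 ≡ 3 and 471 ≡ 3 (mod 4), so (11/471) = −(471/11).
Reduce top mod 11: now compute (9/11).
Reciprocity: 9 ≡ 1 and 11 ≡ 3 (mod 4), so (9/11) = +(11/9).
Reduce top mod 9: now compute (2/9).
Pull out 2: since 9 ≡ 1 (mod 8), (2/9) = +1.
Reached (1/9) = 1. Collecting the sign flips along the way, the symbol is -1.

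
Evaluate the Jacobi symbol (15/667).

1

Reciprocity: 15 ≡ 3 and 667 ≡ 3 (mod 4), so (15/667) = −(667/15).
Reduce top mod 15: now compute (7/15).
Reciprocity: 7 ≡ 3 and 15 ≡ 3 (mod 4), so (7/15) = −(15/7).
Reduce top mod 7: now compute (1/7).
Reached (1/7) = 1. Collecting the sign flips along the way, the symbol is +1.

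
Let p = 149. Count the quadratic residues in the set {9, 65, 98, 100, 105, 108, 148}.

(9/149) = +1 → QR.
(65/149) = -1 → non-residue.
(98/149) = -1 → non-residue.
(100/149) = +1 → QR.
(105/149) = -1 → non-residue.
(108/149) = -1 → non-residue.
(148/149) = +1 → QR.
Total quadratic residues among the 7: 3.

3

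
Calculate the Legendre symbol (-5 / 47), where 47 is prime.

Euler's criterion: (-5/47) ≡ 42^23 (mod 47).
42^2 ≡ 25 (mod 47)
42^4 ≡ 14 (mod 47)
42^8 ≡ 8 (mod 47)
42^16 ≡ 17 (mod 47)
42^23 = 42^(16+4+2+1) ≡ 1 (mod 47).
Result is 1, so (-5/47) = 1.

1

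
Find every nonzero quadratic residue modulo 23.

Square k = 1,…,11 (k and 23−k give the same square):
1²=1, 2²=4, 3²=9, 4²=16, 5²≡2, 6²≡13, 7²≡3, 8²≡18, 9²≡12, 10²≡8, 11²≡6 (mod 23).
So the quadratic residues mod 23 are {1, 2, 3, 4, 6, 8, 9, 12, 13, 16, 18}.

1, 2, 3, 4, 6, 8, 9, 12, 13, 16, 18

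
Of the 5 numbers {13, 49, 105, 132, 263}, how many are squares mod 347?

(13/347) = +1 → QR.
(49/347) = +1 → QR.
(105/347) = +1 → QR.
(132/347) = +1 → QR.
(263/347) = +1 → QR.
Total quadratic residues among the 5: 5.

5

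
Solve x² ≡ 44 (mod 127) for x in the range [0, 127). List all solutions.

Since 127 ≡ 3 (mod 4), a square root of 44 is 44^((127+1)/4) = 44^32 mod 127.
Repeated squaring: 44^2≡31, 44^4≡72, 44^8≡104, 44^16≡21, 44^32≡60 (mod 127).
44^32 = 44^(32) ≡ 60 (mod 127).
Check: 60² = 3600 ≡ 44 (mod 127). The two roots are 60 and 67.

60, 67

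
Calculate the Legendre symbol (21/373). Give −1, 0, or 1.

1

Reciprocity: 21 ≡ 1 and 373 ≡ 1 (mod 4), so (21/373) = +(373/21).
Reduce top mod 21: now compute (16/21).
Pull out 2^4: since 21 ≡ 5 (mod 8), (2/21) = -1, so (2/21)^4 = +1.
Reached (1/21) = 1. Collecting the sign flips along the way, the symbol is +1.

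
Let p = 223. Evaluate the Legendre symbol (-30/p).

Euler's criterion: (-30/223) ≡ 193^111 (mod 223).
193^2 ≡ 8 (mod 223)
193^4 ≡ 64 (mod 223)
193^8 ≡ 82 (mod 223)
193^16 ≡ 34 (mod 223)
193^32 ≡ 41 (mod 223)
193^64 ≡ 120 (mod 223)
193^111 = 193^(64+32+8+4+2+1) ≡ 222 (mod 223).
Result is 222 ≡ −1, so (-30/223) = −1.

-1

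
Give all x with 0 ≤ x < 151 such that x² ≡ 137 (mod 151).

Since 151 ≡ 3 (mod 4), a square root of 137 is 137^((151+1)/4) = 137^38 mod 151.
Repeated squaring: 137^2≡45, 137^4≡62, 137^8≡69, 137^16≡80, 137^32≡58 (mod 151).
137^38 = 137^(32+4+2) ≡ 99 (mod 151).
Check: 99² = 9801 ≡ 137 (mod 151). The two roots are 52 and 99.

52, 99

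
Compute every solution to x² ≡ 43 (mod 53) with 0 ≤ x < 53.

19, 34

53 ≡ 1 (mod 4), so we find a root by search.
Trying successive values, 19² = 361 ≡ 43 (mod 53). The other root is 53 − 19 = 34.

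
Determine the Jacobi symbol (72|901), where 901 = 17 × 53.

-1

Pull out 2^3: since 901 ≡ 5 (mod 8), (2/901) = -1, so (2/901)^3 = -1.
Reciprocity: 9 ≡ 1 and 901 ≡ 1 (mod 4), so (9/901) = +(901/9).
Reduce top mod 9: now compute (1/9).
Reached (1/9) = 1. Collecting the sign flips along the way, the symbol is -1.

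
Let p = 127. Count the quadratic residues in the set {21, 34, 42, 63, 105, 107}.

(21/127) = +1 → QR.
(34/127) = +1 → QR.
(42/127) = +1 → QR.
(63/127) = -1 → non-residue.
(105/127) = -1 → non-residue.
(107/127) = +1 → QR.
Total quadratic residues among the 6: 4.

4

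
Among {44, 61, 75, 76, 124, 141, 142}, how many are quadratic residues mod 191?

(44/191) = -1 → non-residue.
(61/191) = -1 → non-residue.
(75/191) = +1 → QR.
(76/191) = -1 → non-residue.
(124/191) = -1 → non-residue.
(141/191) = -1 → non-residue.
(142/191) = -1 → non-residue.
Total quadratic residues among the 7: 1.

1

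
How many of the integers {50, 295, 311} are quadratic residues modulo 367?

1

(50/367) = +1 → QR.
(295/367) = -1 → non-residue.
(311/367) = -1 → non-residue.
Total quadratic residues among the 3: 1.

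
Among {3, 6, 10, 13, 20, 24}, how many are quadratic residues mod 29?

(3/29) = -1 → non-residue.
(6/29) = +1 → QR.
(10/29) = -1 → non-residue.
(13/29) = +1 → QR.
(20/29) = +1 → QR.
(24/29) = +1 → QR.
Total quadratic residues among the 6: 4.

4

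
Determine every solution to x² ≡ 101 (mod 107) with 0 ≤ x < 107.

Since 107 ≡ 3 (mod 4), a square root of 101 is 101^((107+1)/4) = 101^27 mod 107.
Repeated squaring: 101^2≡36, 101^4≡12, 101^8≡37, 101^16≡85 (mod 107).
101^27 = 101^(16+8+2+1) ≡ 23 (mod 107).
Check: 23² = 529 ≡ 101 (mod 107). The two roots are 23 and 84.

23, 84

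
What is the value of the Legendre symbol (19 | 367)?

-1

Euler's criterion: (19/367) ≡ 19^183 (mod 367).
19^2 ≡ 361 (mod 367)
19^4 ≡ 36 (mod 367)
19^8 ≡ 195 (mod 367)
19^16 ≡ 224 (mod 367)
19^32 ≡ 264 (mod 367)
19^64 ≡ 333 (mod 367)
19^128 ≡ 55 (mod 367)
19^183 = 19^(128+32+16+4+2+1) ≡ 366 (mod 367).
Result is 366 ≡ −1, so (19/367) = −1.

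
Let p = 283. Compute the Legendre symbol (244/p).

1

Pull out 2^2: since 283 ≡ 3 (mod 8), (2/283) = -1, so (2/283)^2 = +1.
Reciprocity: 61 ≡ 1 and 283 ≡ 3 (mod 4), so (61/283) = +(283/61).
Reduce top mod 61: now compute (39/61).
Reciprocity: 39 ≡ 3 and 61 ≡ 1 (mod 4), so (39/61) = +(61/39).
Reduce top mod 39: now compute (22/39).
Pull out 2: since 39 ≡ 7 (mod 8), (2/39) = +1.
Reciprocity: 11 ≡ 3 and 39 ≡ 3 (mod 4), so (11/39) = −(39/11).
Reduce top mod 11: now compute (6/11).
Pull out 2: since 11 ≡ 3 (mod 8), (2/11) = -1.
Reciprocity: 3 ≡ 3 and 11 ≡ 3 (mod 4), so (3/11) = −(11/3).
Reduce top mod 3: now compute (2/3).
Pull out 2: since 3 ≡ 3 (mod 8), (2/3) = -1.
Reached (1/3) = 1. Collecting the sign flips along the way, the symbol is +1.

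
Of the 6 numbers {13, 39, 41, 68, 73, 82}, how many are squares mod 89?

(13/89) = -1 → non-residue.
(39/89) = +1 → QR.
(41/89) = -1 → non-residue.
(68/89) = +1 → QR.
(73/89) = +1 → QR.
(82/89) = -1 → non-residue.
Total quadratic residues among the 6: 3.

3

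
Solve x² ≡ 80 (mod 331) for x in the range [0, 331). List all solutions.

61, 270

Since 331 ≡ 3 (mod 4), a square root of 80 is 80^((331+1)/4) = 80^83 mod 331.
Repeated squaring: 80^2≡111, 80^4≡74, 80^8≡180, 80^16≡293, 80^32≡120, 80^64≡167 (mod 331).
80^83 = 80^(64+16+2+1) ≡ 270 (mod 331).
Check: 270² = 72900 ≡ 80 (mod 331). The two roots are 61 and 270.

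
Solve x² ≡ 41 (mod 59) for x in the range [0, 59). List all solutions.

Since 59 ≡ 3 (mod 4), a square root of 41 is 41^((59+1)/4) = 41^15 mod 59.
Repeated squaring: 41^2≡29, 41^4≡15, 41^8≡48 (mod 59).
41^15 = 41^(8+4+2+1) ≡ 49 (mod 59).
Check: 49² = 2401 ≡ 41 (mod 59). The two roots are 10 and 49.

10, 49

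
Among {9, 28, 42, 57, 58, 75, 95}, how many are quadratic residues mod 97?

(9/97) = +1 → QR.
(28/97) = -1 → non-residue.
(42/97) = -1 → non-residue.
(57/97) = -1 → non-residue.
(58/97) = -1 → non-residue.
(75/97) = +1 → QR.
(95/97) = +1 → QR.
Total quadratic residues among the 7: 3.

3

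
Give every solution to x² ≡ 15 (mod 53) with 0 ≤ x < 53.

11, 42

53 ≡ 1 (mod 4), so we find a root by search.
Trying successive values, 11² = 121 ≡ 15 (mod 53). The other root is 53 − 11 = 42.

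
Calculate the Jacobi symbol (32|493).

-1

Pull out 2^5: since 493 ≡ 5 (mod 8), (2/493) = -1, so (2/493)^5 = -1.
Reached (1/493) = 1. Collecting the sign flips along the way, the symbol is -1.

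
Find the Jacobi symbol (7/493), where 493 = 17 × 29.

Reciprocity: 7 ≡ 3 and 493 ≡ 1 (mod 4), so (7/493) = +(493/7).
Reduce top mod 7: now compute (3/7).
Reciprocity: 3 ≡ 3 and 7 ≡ 3 (mod 4), so (3/7) = −(7/3).
Reduce top mod 3: now compute (1/3).
Reached (1/3) = 1. Collecting the sign flips along the way, the symbol is -1.

-1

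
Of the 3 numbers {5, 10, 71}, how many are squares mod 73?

1

(5/73) = -1 → non-residue.
(10/73) = -1 → non-residue.
(71/73) = +1 → QR.
Total quadratic residues among the 3: 1.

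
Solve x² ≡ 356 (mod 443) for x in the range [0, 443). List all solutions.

Since 443 ≡ 3 (mod 4), a square root of 356 is 356^((443+1)/4) = 356^111 mod 443.
Repeated squaring: 356^2≡38, 356^4≡115, 356^8≡378, 356^16≡238, 356^32≡383, 356^64≡56 (mod 443).
356^111 = 356^(64+32+8+4+2+1) ≡ 347 (mod 443).
Check: 347² = 120409 ≡ 356 (mod 443). The two roots are 96 and 347.

96, 347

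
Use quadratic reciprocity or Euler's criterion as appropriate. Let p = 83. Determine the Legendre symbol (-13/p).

1

First reduce: -13 ≡ 70 (mod 83).
Pull out 2: since 83 ≡ 3 (mod 8), (2/83) = -1.
Reciprocity: 35 ≡ 3 and 83 ≡ 3 (mod 4), so (35/83) = −(83/35).
Reduce top mod 35: now compute (13/35).
Reciprocity: 13 ≡ 1 and 35 ≡ 3 (mod 4), so (13/35) = +(35/13).
Reduce top mod 13: now compute (9/13).
Reciprocity: 9 ≡ 1 and 13 ≡ 1 (mod 4), so (9/13) = +(13/9).
Reduce top mod 9: now compute (4/9).
Pull out 2^2: since 9 ≡ 1 (mod 8), (2/9) = +1, so (2/9)^2 = +1.
Reached (1/9) = 1. Collecting the sign flips along the way, the symbol is +1.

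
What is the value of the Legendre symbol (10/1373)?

Pull out 2: since 1373 ≡ 5 (mod 8), (2/1373) = -1.
Reciprocity: 5 ≡ 1 and 1373 ≡ 1 (mod 4), so (5/1373) = +(1373/5).
Reduce top mod 5: now compute (3/5).
Reciprocity: 3 ≡ 3 and 5 ≡ 1 (mod 4), so (3/5) = +(5/3).
Reduce top mod 3: now compute (2/3).
Pull out 2: since 3 ≡ 3 (mod 8), (2/3) = -1.
Reached (1/3) = 1. Collecting the sign flips along the way, the symbol is +1.

1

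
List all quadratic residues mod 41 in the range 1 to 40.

1, 2, 4, 5, 8, 9, 10, 16, 18, 20, 21, 23, 25, 31, 32, 33, 36, 37, 39, 40

Square k = 1,…,20 (k and 41−k give the same square):
1²=1, 2²=4, 3²=9, 4²=16, 5²=25, 6²=36, 7²≡8, 8²≡23, 9²≡40, 10²≡18, 11²≡39, 12²≡21, 13²≡5, 14²≡32, 15²≡20, 16²≡10, 17²≡2, 18²≡37, 19²≡33, 20²≡31 (mod 41).
So the quadratic residues mod 41 are {1, 2, 4, 5, 8, 9, 10, 16, 18, 20, 21, 23, 25, 31, 32, 33, 36, 37, 39, 40}.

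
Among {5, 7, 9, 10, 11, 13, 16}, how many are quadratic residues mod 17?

3

(5/17) = -1 → non-residue.
(7/17) = -1 → non-residue.
(9/17) = +1 → QR.
(10/17) = -1 → non-residue.
(11/17) = -1 → non-residue.
(13/17) = +1 → QR.
(16/17) = +1 → QR.
Total quadratic residues among the 7: 3.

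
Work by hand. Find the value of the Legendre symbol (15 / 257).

Reciprocity: 15 ≡ 3 and 257 ≡ 1 (mod 4), so (15/257) = +(257/15).
Reduce top mod 15: now compute (2/15).
Pull out 2: since 15 ≡ 7 (mod 8), (2/15) = +1.
Reached (1/15) = 1. Collecting the sign flips along the way, the symbol is +1.

1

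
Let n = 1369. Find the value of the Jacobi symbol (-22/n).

1

First reduce: -22 ≡ 1347 (mod 1369).
Reciprocity: 1347 ≡ 3 and 1369 ≡ 1 (mod 4), so (1347/1369) = +(1369/1347).
Reduce top mod 1347: now compute (22/1347).
Pull out 2: since 1347 ≡ 3 (mod 8), (2/1347) = -1.
Reciprocity: 11 ≡ 3 and 1347 ≡ 3 (mod 4), so (11/1347) = −(1347/11).
Reduce top mod 11: now compute (5/11).
Reciprocity: 5 ≡ 1 and 11 ≡ 3 (mod 4), so (5/11) = +(11/5).
Reduce top mod 5: now compute (1/5).
Reached (1/5) = 1. Collecting the sign flips along the way, the symbol is +1.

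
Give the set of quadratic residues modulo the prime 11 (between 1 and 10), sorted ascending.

Square k = 1,…,5 (k and 11−k give the same square):
1²=1, 2²=4, 3²=9, 4²≡5, 5²≡3 (mod 11).
So the quadratic residues mod 11 are {1, 3, 4, 5, 9}.

1, 3, 4, 5, 9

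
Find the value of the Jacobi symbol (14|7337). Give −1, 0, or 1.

Pull out 2: since 7337 ≡ 1 (mod 8), (2/7337) = +1.
Reciprocity: 7 ≡ 3 and 7337 ≡ 1 (mod 4), so (7/7337) = +(7337/7).
Reduce top mod 7: now compute (1/7).
Reached (1/7) = 1. Collecting the sign flips along the way, the symbol is +1.

1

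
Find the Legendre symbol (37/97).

-1

Reciprocity: 37 ≡ 1 and 97 ≡ 1 (mod 4), so (37/97) = +(97/37).
Reduce top mod 37: now compute (23/37).
Reciprocity: 23 ≡ 3 and 37 ≡ 1 (mod 4), so (23/37) = +(37/23).
Reduce top mod 23: now compute (14/23).
Pull out 2: since 23 ≡ 7 (mod 8), (2/23) = +1.
Reciprocity: 7 ≡ 3 and 23 ≡ 3 (mod 4), so (7/23) = −(23/7).
Reduce top mod 7: now compute (2/7).
Pull out 2: since 7 ≡ 7 (mod 8), (2/7) = +1.
Reached (1/7) = 1. Collecting the sign flips along the way, the symbol is -1.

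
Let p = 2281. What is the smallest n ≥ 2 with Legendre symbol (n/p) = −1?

(2/2281) = +1, so 2 is a residue.
(3/2281) = +1, so 3 is a residue.
(4/2281) = +1, so 4 is a residue.
(5/2281) = +1, so 5 is a residue.
(6/2281) = +1, so 6 is a residue.
(7/2281) = −1, so 7 is the smallest positive non-residue mod 2281.

7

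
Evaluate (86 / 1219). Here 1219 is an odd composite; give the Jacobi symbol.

1

Pull out 2: since 1219 ≡ 3 (mod 8), (2/1219) = -1.
Reciprocity: 43 ≡ 3 and 1219 ≡ 3 (mod 4), so (43/1219) = −(1219/43).
Reduce top mod 43: now compute (15/43).
Reciprocity: 15 ≡ 3 and 43 ≡ 3 (mod 4), so (15/43) = −(43/15).
Reduce top mod 15: now compute (13/15).
Reciprocity: 13 ≡ 1 and 15 ≡ 3 (mod 4), so (13/15) = +(15/13).
Reduce top mod 13: now compute (2/13).
Pull out 2: since 13 ≡ 5 (mod 8), (2/13) = -1.
Reached (1/13) = 1. Collecting the sign flips along the way, the symbol is +1.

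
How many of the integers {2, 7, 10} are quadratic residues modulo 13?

(2/13) = -1 → non-residue.
(7/13) = -1 → non-residue.
(10/13) = +1 → QR.
Total quadratic residues among the 3: 1.

1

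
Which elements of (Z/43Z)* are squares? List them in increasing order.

Square k = 1,…,21 (k and 43−k give the same square):
1²=1, 2²=4, 3²=9, 4²=16, 5²=25, 6²=36, 7²≡6, 8²≡21, 9²≡38, 10²≡14, 11²≡35, 12²≡15, 13²≡40, 14²≡24, 15²≡10, 16²≡41, 17²≡31, 18²≡23, 19²≡17, 20²≡13, 21²≡11 (mod 43).
So the quadratic residues mod 43 are {1, 4, 6, 9, 10, 11, 13, 14, 15, 16, 17, 21, 23, 24, 25, 31, 35, 36, 38, 40, 41}.

1, 4, 6, 9, 10, 11, 13, 14, 15, 16, 17, 21, 23, 24, 25, 31, 35, 36, 38, 40, 41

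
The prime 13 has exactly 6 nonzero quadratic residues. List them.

1,3,4,9,10,12

Square k = 1,…,6 (k and 13−k give the same square):
1²=1, 2²=4, 3²=9, 4²≡3, 5²≡12, 6²≡10 (mod 13).
So the quadratic residues mod 13 are {1, 3, 4, 9, 10, 12}.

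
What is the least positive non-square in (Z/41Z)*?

(2/41) = +1, so 2 is a residue.
(3/41) = −1, so 3 is the smallest positive non-residue mod 41.

3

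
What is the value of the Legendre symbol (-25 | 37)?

1

First reduce: -25 ≡ 12 (mod 37).
Pull out 2^2: since 37 ≡ 5 (mod 8), (2/37) = -1, so (2/37)^2 = +1.
Reciprocity: 3 ≡ 3 and 37 ≡ 1 (mod 4), so (3/37) = +(37/3).
Reduce top mod 3: now compute (1/3).
Reached (1/3) = 1. Collecting the sign flips along the way, the symbol is +1.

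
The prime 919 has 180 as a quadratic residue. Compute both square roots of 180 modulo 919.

Since 919 ≡ 3 (mod 4), a square root of 180 is 180^((919+1)/4) = 180^230 mod 919.
Repeated squaring: 180^2≡235, 180^4≡85, 180^8≡792, 180^16≡506, 180^32≡554, 180^64≡889, 180^128≡900 (mod 919).
180^230 = 180^(128+64+32+4+2) ≡ 122 (mod 919).
Check: 122² = 14884 ≡ 180 (mod 919). The two roots are 122 and 797.

122, 797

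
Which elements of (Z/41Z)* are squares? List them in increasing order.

Square k = 1,…,20 (k and 41−k give the same square):
1²=1, 2²=4, 3²=9, 4²=16, 5²=25, 6²=36, 7²≡8, 8²≡23, 9²≡40, 10²≡18, 11²≡39, 12²≡21, 13²≡5, 14²≡32, 15²≡20, 16²≡10, 17²≡2, 18²≡37, 19²≡33, 20²≡31 (mod 41).
So the quadratic residues mod 41 are {1, 2, 4, 5, 8, 9, 10, 16, 18, 20, 21, 23, 25, 31, 32, 33, 36, 37, 39, 40}.

1,2,4,5,8,9,10,16,18,20,21,23,25,31,32,33,36,37,39,40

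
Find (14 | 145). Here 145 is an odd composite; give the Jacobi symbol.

Pull out 2: since 145 ≡ 1 (mod 8), (2/145) = +1.
Reciprocity: 7 ≡ 3 and 145 ≡ 1 (mod 4), so (7/145) = +(145/7).
Reduce top mod 7: now compute (5/7).
Reciprocity: 5 ≡ 1 and 7 ≡ 3 (mod 4), so (5/7) = +(7/5).
Reduce top mod 5: now compute (2/5).
Pull out 2: since 5 ≡ 5 (mod 8), (2/5) = -1.
Reached (1/5) = 1. Collecting the sign flips along the way, the symbol is -1.

-1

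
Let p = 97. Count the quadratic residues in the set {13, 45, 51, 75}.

(13/97) = -1 → non-residue.
(45/97) = -1 → non-residue.
(51/97) = -1 → non-residue.
(75/97) = +1 → QR.
Total quadratic residues among the 4: 1.

1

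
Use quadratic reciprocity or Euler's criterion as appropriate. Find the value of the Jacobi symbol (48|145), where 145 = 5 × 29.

Pull out 2^4: since 145 ≡ 1 (mod 8), (2/145) = +1, so (2/145)^4 = +1.
Reciprocity: 3 ≡ 3 and 145 ≡ 1 (mod 4), so (3/145) = +(145/3).
Reduce top mod 3: now compute (1/3).
Reached (1/3) = 1. Collecting the sign flips along the way, the symbol is +1.

1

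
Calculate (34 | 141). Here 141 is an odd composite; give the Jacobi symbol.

1

Pull out 2: since 141 ≡ 5 (mod 8), (2/141) = -1.
Reciprocity: 17 ≡ 1 and 141 ≡ 1 (mod 4), so (17/141) = +(141/17).
Reduce top mod 17: now compute (5/17).
Reciprocity: 5 ≡ 1 and 17 ≡ 1 (mod 4), so (5/17) = +(17/5).
Reduce top mod 5: now compute (2/5).
Pull out 2: since 5 ≡ 5 (mod 8), (2/5) = -1.
Reached (1/5) = 1. Collecting the sign flips along the way, the symbol is +1.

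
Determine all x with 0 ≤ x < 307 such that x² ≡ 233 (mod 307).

141, 166

Since 307 ≡ 3 (mod 4), a square root of 233 is 233^((307+1)/4) = 233^77 mod 307.
Repeated squaring: 233^2≡257, 233^4≡44, 233^8≡94, 233^16≡240, 233^32≡191, 233^64≡255 (mod 307).
233^77 = 233^(64+8+4+1) ≡ 141 (mod 307).
Check: 141² = 19881 ≡ 233 (mod 307). The two roots are 141 and 166.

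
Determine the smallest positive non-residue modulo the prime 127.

(2/127) = +1, so 2 is a residue.
(3/127) = −1, so 3 is the smallest positive non-residue mod 127.

3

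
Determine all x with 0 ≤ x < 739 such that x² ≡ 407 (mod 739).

Since 739 ≡ 3 (mod 4), a square root of 407 is 407^((739+1)/4) = 407^185 mod 739.
Repeated squaring: 407^2≡113, 407^4≡206, 407^8≡313, 407^16≡421, 407^32≡620, 407^64≡120, 407^128≡359 (mod 739).
407^185 = 407^(128+32+16+8+1) ≡ 215 (mod 739).
Check: 215² = 46225 ≡ 407 (mod 739). The two roots are 215 and 524.

215, 524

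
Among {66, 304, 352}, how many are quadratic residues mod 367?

1

(66/367) = +1 → QR.
(304/367) = -1 → non-residue.
(352/367) = -1 → non-residue.
Total quadratic residues among the 3: 1.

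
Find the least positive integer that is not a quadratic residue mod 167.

5

(2/167) = +1, so 2 is a residue.
(3/167) = +1, so 3 is a residue.
(4/167) = +1, so 4 is a residue.
(5/167) = −1, so 5 is the smallest positive non-residue mod 167.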